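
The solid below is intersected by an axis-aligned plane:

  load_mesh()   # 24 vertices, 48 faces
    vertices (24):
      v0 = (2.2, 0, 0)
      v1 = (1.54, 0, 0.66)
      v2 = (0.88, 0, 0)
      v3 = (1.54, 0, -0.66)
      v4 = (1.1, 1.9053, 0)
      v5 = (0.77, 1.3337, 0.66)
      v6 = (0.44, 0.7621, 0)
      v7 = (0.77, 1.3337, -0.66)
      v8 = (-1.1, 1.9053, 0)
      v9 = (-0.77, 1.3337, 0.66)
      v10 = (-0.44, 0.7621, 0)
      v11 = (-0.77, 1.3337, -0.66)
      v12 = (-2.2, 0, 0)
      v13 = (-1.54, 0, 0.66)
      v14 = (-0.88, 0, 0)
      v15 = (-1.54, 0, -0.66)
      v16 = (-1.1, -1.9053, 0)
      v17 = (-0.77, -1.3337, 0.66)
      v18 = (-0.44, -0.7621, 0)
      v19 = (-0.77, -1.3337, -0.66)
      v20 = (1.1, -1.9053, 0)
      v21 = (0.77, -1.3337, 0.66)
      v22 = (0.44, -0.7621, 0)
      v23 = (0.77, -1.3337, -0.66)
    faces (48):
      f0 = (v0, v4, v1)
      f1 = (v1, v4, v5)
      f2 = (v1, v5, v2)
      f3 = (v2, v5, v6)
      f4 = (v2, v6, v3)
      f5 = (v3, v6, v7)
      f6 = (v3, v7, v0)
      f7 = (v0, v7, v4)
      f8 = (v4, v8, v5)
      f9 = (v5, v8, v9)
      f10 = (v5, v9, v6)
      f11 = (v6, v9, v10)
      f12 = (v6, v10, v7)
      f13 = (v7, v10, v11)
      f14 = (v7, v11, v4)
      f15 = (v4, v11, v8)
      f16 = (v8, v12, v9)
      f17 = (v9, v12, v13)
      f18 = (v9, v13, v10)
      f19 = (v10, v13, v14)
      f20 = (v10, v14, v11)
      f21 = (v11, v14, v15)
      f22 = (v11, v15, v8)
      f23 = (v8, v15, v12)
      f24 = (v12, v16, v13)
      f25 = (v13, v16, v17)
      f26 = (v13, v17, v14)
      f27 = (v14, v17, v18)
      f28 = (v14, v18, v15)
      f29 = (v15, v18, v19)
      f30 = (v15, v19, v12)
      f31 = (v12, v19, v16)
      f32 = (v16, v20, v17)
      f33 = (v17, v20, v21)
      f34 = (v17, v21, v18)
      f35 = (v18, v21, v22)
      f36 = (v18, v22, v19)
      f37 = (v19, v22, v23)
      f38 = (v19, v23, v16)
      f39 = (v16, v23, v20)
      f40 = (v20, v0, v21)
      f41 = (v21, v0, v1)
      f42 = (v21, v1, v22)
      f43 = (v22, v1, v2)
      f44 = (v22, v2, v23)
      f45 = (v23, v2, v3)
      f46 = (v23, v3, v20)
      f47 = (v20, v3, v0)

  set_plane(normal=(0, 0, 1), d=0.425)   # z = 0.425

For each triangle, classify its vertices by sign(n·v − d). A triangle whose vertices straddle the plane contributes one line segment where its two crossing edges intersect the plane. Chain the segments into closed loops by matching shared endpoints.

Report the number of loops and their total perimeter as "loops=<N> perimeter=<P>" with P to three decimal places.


loops=2 perimeter=18.480

Straddling triangles (24 of 48):
  (v0,v4,v1) [--+] → (1.38333, 0.678402, 0.425)–(1.775, 0, 0.425)  len=0.7833
  (v1,v4,v5) [+-+] → (1.38333, 0.678402, 0.425)–(0.8875, 1.53722, 0.425)  len=0.9917
  (v1,v5,v2) [++-] → (0.809167, 0.858822, 0.425)–(1.305, 0, 0.425)  len=0.9917
  (v2,v5,v6) [-+-] → (0.809167, 0.858822, 0.425)–(0.6525, 1.13018, 0.425)  len=0.3133
  (v4,v8,v5) [--+] → (0.104167, 1.53722, 0.425)–(0.8875, 1.53722, 0.425)  len=0.7833
  (v5,v8,v9) [+-+] → (0.104167, 1.53722, 0.425)–(-0.8875, 1.53722, 0.425)  len=0.9917
  (v5,v9,v6) [++-] → (-0.339167, 1.13018, 0.425)–(0.6525, 1.13018, 0.425)  len=0.9917
  (v6,v9,v10) [-+-] → (-0.339167, 1.13018, 0.425)–(-0.6525, 1.13018, 0.425)  len=0.3133
  (v8,v12,v9) [--+] → (-1.27917, 0.858822, 0.425)–(-0.8875, 1.53722, 0.425)  len=0.7833
  (v9,v12,v13) [+-+] → (-1.27917, 0.858822, 0.425)–(-1.775, 0, 0.425)  len=0.9917
  (v9,v13,v10) [++-] → (-1.14833, 0.271354, 0.425)–(-0.6525, 1.13018, 0.425)  len=0.9917
  (v10,v13,v14) [-+-] → (-1.14833, 0.271354, 0.425)–(-1.305, 0, 0.425)  len=0.3133
  (v12,v16,v13) [--+] → (-1.38333, -0.678402, 0.425)–(-1.775, 0, 0.425)  len=0.7833
  (v13,v16,v17) [+-+] → (-1.38333, -0.678402, 0.425)–(-0.8875, -1.53722, 0.425)  len=0.9917
  (v13,v17,v14) [++-] → (-0.809167, -0.858822, 0.425)–(-1.305, 0, 0.425)  len=0.9917
  (v14,v17,v18) [-+-] → (-0.809167, -0.858822, 0.425)–(-0.6525, -1.13018, 0.425)  len=0.3133
  (v16,v20,v17) [--+] → (-0.104167, -1.53722, 0.425)–(-0.8875, -1.53722, 0.425)  len=0.7833
  (v17,v20,v21) [+-+] → (-0.104167, -1.53722, 0.425)–(0.8875, -1.53722, 0.425)  len=0.9917
  (v17,v21,v18) [++-] → (0.339167, -1.13018, 0.425)–(-0.6525, -1.13018, 0.425)  len=0.9917
  (v18,v21,v22) [-+-] → (0.339167, -1.13018, 0.425)–(0.6525, -1.13018, 0.425)  len=0.3133
  (v20,v0,v21) [--+] → (1.27917, -0.858822, 0.425)–(0.8875, -1.53722, 0.425)  len=0.7833
  (v21,v0,v1) [+-+] → (1.27917, -0.858822, 0.425)–(1.775, 0, 0.425)  len=0.9917
  (v21,v1,v22) [++-] → (1.14833, -0.271354, 0.425)–(0.6525, -1.13018, 0.425)  len=0.9917
  (v22,v1,v2) [-+-] → (1.14833, -0.271354, 0.425)–(1.305, 0, 0.425)  len=0.3133

Chained into 2 loop(s):
  loop 1: 12 segments, perimeter = 10.6501
  loop 2: 12 segments, perimeter = 7.8300
Total perimeter = 18.480


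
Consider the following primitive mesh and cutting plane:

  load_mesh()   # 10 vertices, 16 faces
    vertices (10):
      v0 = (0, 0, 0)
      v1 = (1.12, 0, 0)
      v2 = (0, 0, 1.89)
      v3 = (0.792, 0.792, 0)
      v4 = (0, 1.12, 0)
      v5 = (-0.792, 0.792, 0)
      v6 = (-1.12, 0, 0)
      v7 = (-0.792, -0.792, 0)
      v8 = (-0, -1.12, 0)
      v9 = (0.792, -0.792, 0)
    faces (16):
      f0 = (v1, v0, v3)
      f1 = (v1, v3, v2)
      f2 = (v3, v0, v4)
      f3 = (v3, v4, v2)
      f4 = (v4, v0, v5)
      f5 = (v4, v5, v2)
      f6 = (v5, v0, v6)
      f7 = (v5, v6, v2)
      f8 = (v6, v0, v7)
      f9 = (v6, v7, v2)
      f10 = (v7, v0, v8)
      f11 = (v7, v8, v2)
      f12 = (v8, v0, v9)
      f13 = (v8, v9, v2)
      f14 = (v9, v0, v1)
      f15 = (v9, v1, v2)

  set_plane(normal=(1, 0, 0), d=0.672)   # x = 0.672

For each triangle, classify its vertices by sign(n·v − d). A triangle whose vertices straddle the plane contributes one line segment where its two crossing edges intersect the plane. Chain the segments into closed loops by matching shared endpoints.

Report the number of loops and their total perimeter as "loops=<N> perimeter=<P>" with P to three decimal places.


loops=1 perimeter=3.989

Straddling triangles (8 of 16):
  (v1,v0,v3) [+-+] → (0.672, 0, 0)–(0.672, 0.672, 0)  len=0.6720
  (v1,v3,v2) [++-] → (0.672, 0.672, 0.286364)–(0.672, 0, 0.756)  len=0.8198
  (v3,v0,v4) [+--] → (0.672, 0.672, 0)–(0.672, 0.841697, 0)  len=0.1697
  (v3,v4,v2) [+--] → (0.672, 0.841697, 0)–(0.672, 0.672, 0.286364)  len=0.3329
  (v8,v0,v9) [--+] → (0.672, -0.672, 0)–(0.672, -0.841697, 0)  len=0.1697
  (v8,v9,v2) [-+-] → (0.672, -0.841697, 0)–(0.672, -0.672, 0.286364)  len=0.3329
  (v9,v0,v1) [+-+] → (0.672, -0.672, 0)–(0.672, 0, 0)  len=0.6720
  (v9,v1,v2) [++-] → (0.672, 0, 0.756)–(0.672, -0.672, 0.286364)  len=0.8198

Chained into 1 loop(s):
  loop 1: 8 segments, perimeter = 3.9888
Total perimeter = 3.989


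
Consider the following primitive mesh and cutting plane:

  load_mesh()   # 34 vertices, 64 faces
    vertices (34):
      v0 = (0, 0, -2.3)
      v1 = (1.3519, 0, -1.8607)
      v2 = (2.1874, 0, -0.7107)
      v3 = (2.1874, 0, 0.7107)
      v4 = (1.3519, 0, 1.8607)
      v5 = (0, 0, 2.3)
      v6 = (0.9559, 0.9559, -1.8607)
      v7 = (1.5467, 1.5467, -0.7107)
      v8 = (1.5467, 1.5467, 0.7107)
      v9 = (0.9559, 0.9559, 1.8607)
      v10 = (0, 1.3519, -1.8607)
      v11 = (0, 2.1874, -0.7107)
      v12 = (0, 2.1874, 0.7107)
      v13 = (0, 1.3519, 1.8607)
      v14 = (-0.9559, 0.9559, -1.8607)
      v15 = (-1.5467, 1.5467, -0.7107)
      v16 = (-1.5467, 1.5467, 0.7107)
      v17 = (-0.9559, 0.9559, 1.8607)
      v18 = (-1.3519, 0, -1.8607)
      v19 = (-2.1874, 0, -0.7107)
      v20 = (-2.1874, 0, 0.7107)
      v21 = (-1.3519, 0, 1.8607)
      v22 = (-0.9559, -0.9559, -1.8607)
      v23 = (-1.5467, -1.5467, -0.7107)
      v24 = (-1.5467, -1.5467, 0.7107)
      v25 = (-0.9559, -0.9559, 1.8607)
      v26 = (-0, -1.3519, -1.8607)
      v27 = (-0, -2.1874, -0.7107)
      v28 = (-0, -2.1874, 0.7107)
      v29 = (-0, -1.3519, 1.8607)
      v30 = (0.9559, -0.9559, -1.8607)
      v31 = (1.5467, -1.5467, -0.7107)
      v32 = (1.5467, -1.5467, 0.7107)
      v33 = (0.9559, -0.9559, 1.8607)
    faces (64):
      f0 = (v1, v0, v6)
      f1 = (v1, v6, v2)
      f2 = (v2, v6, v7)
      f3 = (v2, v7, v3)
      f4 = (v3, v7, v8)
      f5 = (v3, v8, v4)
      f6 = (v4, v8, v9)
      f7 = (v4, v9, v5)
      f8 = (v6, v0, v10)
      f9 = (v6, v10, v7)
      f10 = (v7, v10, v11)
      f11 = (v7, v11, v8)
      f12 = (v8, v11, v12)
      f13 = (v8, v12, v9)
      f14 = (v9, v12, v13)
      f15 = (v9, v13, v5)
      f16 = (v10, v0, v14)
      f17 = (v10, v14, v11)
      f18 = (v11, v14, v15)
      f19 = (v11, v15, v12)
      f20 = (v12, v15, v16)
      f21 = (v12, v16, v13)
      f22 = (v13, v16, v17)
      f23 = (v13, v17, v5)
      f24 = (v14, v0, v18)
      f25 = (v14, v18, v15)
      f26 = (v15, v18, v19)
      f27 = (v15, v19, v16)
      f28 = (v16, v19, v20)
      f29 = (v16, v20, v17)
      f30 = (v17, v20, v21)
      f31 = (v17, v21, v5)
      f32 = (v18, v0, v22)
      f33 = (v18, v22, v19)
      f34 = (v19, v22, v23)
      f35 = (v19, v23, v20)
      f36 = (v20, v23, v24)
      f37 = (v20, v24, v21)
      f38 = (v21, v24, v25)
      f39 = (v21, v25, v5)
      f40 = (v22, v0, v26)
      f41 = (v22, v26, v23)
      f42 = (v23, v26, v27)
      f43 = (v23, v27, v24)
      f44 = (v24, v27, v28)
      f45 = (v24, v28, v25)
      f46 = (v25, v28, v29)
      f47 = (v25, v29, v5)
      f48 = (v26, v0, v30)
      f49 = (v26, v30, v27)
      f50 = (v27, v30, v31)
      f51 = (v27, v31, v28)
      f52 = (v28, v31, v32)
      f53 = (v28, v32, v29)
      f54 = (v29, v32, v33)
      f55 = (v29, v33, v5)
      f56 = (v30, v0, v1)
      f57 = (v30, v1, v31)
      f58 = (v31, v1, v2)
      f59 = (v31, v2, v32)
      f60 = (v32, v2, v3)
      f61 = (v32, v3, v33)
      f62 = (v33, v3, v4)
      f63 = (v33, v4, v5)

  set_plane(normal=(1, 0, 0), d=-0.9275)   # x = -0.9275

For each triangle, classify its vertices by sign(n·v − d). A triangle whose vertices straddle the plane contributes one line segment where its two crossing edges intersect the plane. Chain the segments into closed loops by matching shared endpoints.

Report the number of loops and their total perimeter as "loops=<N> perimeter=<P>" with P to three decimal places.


Straddling triangles (20 of 64):
  (v10,v0,v14) [++-] → (-0.9275, 0.9275, -1.87375)–(-0.9275, 0.967665, -1.8607)  len=0.0422
  (v10,v14,v11) [+-+] → (-0.9275, 0.967665, -1.8607)–(-0.9275, 0.992488, -1.82653)  len=0.0422
  (v11,v14,v15) [+--] → (-0.9275, 0.992488, -1.82653)–(-0.9275, 1.8032, -0.7107)  len=1.3792
  (v11,v15,v12) [+-+] → (-0.9275, 1.8032, -0.7107)–(-0.9275, 1.8032, -0.141662)  len=0.5690
  (v12,v15,v16) [+--] → (-0.9275, 1.8032, -0.141662)–(-0.9275, 1.8032, 0.7107)  len=0.8524
  (v12,v16,v13) [+-+] → (-0.9275, 1.8032, 0.7107)–(-0.9275, 1.46871, 1.17109)  len=0.5691
  (v13,v16,v17) [+--] → (-0.9275, 1.46871, 1.17109)–(-0.9275, 0.967665, 1.8607)  len=0.8524
  (v13,v17,v5) [+-+] → (-0.9275, 0.967665, 1.8607)–(-0.9275, 0.9275, 1.87375)  len=0.0422
  (v14,v0,v18) [-+-] → (-0.9275, 0.9275, -1.87375)–(-0.9275, 0, -1.99861)  len=0.9359
  (v17,v21,v5) [--+] → (-0.9275, 0, 1.99861)–(-0.9275, 0.9275, 1.87375)  len=0.9359
  (v18,v0,v22) [-+-] → (-0.9275, 0, -1.99861)–(-0.9275, -0.9275, -1.87375)  len=0.9359
  (v21,v25,v5) [--+] → (-0.9275, -0.9275, 1.87375)–(-0.9275, 0, 1.99861)  len=0.9359
  (v22,v0,v26) [-++] → (-0.9275, -0.9275, -1.87375)–(-0.9275, -0.967665, -1.8607)  len=0.0422
  (v22,v26,v23) [-+-] → (-0.9275, -0.967665, -1.8607)–(-0.9275, -1.46871, -1.17109)  len=0.8524
  (v23,v26,v27) [-++] → (-0.9275, -1.46871, -1.17109)–(-0.9275, -1.8032, -0.7107)  len=0.5691
  (v23,v27,v24) [-+-] → (-0.9275, -1.8032, -0.7107)–(-0.9275, -1.8032, 0.141662)  len=0.8524
  (v24,v27,v28) [-++] → (-0.9275, -1.8032, 0.141662)–(-0.9275, -1.8032, 0.7107)  len=0.5690
  (v24,v28,v25) [-+-] → (-0.9275, -1.8032, 0.7107)–(-0.9275, -0.992488, 1.82653)  len=1.3792
  (v25,v28,v29) [-++] → (-0.9275, -0.992488, 1.82653)–(-0.9275, -0.967665, 1.8607)  len=0.0422
  (v25,v29,v5) [-++] → (-0.9275, -0.967665, 1.8607)–(-0.9275, -0.9275, 1.87375)  len=0.0422

Chained into 1 loop(s):
  loop 1: 20 segments, perimeter = 12.4411
Total perimeter = 12.441

loops=1 perimeter=12.441


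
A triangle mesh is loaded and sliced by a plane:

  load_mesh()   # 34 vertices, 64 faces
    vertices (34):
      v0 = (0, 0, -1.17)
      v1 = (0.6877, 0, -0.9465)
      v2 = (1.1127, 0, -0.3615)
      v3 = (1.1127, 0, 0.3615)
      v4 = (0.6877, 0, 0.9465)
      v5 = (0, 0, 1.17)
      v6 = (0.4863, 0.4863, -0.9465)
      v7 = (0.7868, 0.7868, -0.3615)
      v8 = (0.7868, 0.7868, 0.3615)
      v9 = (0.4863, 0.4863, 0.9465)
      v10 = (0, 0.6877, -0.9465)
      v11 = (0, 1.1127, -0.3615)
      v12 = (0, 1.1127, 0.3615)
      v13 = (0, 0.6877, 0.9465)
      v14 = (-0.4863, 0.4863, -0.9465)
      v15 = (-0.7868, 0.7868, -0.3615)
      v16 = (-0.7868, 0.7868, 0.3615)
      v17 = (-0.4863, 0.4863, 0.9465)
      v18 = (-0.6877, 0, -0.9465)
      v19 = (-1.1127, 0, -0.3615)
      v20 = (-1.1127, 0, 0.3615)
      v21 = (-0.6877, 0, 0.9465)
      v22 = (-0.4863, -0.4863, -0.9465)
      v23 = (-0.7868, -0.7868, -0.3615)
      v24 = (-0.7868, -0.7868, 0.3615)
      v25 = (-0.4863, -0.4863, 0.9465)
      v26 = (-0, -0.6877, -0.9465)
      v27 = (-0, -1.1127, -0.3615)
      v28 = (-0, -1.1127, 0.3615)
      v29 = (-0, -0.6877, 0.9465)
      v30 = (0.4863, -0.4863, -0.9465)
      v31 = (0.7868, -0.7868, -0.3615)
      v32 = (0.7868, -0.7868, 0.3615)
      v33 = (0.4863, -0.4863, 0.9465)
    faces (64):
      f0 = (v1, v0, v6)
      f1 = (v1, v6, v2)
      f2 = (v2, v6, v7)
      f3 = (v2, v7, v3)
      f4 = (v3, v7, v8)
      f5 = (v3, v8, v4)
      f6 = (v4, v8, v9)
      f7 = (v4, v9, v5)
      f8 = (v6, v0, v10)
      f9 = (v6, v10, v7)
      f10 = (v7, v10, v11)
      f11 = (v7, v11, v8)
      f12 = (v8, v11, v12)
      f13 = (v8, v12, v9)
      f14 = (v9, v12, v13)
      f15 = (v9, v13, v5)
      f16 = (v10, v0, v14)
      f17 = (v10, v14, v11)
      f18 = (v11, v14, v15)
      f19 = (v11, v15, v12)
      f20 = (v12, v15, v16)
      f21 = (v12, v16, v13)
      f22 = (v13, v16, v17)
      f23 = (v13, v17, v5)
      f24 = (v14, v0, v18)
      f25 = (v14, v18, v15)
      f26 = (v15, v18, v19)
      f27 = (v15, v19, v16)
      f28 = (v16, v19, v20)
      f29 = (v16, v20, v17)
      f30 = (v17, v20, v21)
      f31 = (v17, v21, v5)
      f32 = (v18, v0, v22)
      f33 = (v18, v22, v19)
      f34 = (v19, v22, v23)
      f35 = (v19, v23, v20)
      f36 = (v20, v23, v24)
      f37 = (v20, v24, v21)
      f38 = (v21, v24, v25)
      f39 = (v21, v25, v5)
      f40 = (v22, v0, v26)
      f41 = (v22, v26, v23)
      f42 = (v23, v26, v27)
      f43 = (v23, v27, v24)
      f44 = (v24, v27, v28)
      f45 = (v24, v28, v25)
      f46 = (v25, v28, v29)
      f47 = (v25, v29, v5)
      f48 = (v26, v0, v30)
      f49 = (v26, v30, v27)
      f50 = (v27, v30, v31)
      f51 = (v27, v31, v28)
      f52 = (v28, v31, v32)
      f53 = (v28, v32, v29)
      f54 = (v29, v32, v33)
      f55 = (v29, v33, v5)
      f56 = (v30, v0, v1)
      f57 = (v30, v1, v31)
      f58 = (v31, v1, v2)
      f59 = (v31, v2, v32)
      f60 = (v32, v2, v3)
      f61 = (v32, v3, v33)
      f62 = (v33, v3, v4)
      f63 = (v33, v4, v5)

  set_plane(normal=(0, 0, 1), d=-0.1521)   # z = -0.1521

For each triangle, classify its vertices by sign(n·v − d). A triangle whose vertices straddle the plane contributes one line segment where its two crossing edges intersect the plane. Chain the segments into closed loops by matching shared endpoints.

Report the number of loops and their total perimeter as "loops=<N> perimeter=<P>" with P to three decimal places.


loops=1 perimeter=6.813

Straddling triangles (16 of 64):
  (v2,v7,v3) [--+] → (0.881189, 0.558922, -0.1521)–(1.1127, 0, -0.1521)  len=0.6050
  (v3,v7,v8) [+-+] → (0.881189, 0.558922, -0.1521)–(0.7868, 0.7868, -0.1521)  len=0.2467
  (v7,v11,v8) [--+] → (0.227878, 1.01831, -0.1521)–(0.7868, 0.7868, -0.1521)  len=0.6050
  (v8,v11,v12) [+-+] → (0.227878, 1.01831, -0.1521)–(0, 1.1127, -0.1521)  len=0.2467
  (v11,v15,v12) [--+] → (-0.558922, 0.881189, -0.1521)–(0, 1.1127, -0.1521)  len=0.6050
  (v12,v15,v16) [+-+] → (-0.558922, 0.881189, -0.1521)–(-0.7868, 0.7868, -0.1521)  len=0.2467
  (v15,v19,v16) [--+] → (-1.01831, 0.227878, -0.1521)–(-0.7868, 0.7868, -0.1521)  len=0.6050
  (v16,v19,v20) [+-+] → (-1.01831, 0.227878, -0.1521)–(-1.1127, 0, -0.1521)  len=0.2467
  (v19,v23,v20) [--+] → (-0.881189, -0.558922, -0.1521)–(-1.1127, 0, -0.1521)  len=0.6050
  (v20,v23,v24) [+-+] → (-0.881189, -0.558922, -0.1521)–(-0.7868, -0.7868, -0.1521)  len=0.2467
  (v23,v27,v24) [--+] → (-0.227878, -1.01831, -0.1521)–(-0.7868, -0.7868, -0.1521)  len=0.6050
  (v24,v27,v28) [+-+] → (-0.227878, -1.01831, -0.1521)–(0, -1.1127, -0.1521)  len=0.2467
  (v27,v31,v28) [--+] → (0.558922, -0.881189, -0.1521)–(0, -1.1127, -0.1521)  len=0.6050
  (v28,v31,v32) [+-+] → (0.558922, -0.881189, -0.1521)–(0.7868, -0.7868, -0.1521)  len=0.2467
  (v31,v2,v32) [--+] → (1.01831, -0.227878, -0.1521)–(0.7868, -0.7868, -0.1521)  len=0.6050
  (v32,v2,v3) [+-+] → (1.01831, -0.227878, -0.1521)–(1.1127, 0, -0.1521)  len=0.2467

Chained into 1 loop(s):
  loop 1: 16 segments, perimeter = 6.8130
Total perimeter = 6.813


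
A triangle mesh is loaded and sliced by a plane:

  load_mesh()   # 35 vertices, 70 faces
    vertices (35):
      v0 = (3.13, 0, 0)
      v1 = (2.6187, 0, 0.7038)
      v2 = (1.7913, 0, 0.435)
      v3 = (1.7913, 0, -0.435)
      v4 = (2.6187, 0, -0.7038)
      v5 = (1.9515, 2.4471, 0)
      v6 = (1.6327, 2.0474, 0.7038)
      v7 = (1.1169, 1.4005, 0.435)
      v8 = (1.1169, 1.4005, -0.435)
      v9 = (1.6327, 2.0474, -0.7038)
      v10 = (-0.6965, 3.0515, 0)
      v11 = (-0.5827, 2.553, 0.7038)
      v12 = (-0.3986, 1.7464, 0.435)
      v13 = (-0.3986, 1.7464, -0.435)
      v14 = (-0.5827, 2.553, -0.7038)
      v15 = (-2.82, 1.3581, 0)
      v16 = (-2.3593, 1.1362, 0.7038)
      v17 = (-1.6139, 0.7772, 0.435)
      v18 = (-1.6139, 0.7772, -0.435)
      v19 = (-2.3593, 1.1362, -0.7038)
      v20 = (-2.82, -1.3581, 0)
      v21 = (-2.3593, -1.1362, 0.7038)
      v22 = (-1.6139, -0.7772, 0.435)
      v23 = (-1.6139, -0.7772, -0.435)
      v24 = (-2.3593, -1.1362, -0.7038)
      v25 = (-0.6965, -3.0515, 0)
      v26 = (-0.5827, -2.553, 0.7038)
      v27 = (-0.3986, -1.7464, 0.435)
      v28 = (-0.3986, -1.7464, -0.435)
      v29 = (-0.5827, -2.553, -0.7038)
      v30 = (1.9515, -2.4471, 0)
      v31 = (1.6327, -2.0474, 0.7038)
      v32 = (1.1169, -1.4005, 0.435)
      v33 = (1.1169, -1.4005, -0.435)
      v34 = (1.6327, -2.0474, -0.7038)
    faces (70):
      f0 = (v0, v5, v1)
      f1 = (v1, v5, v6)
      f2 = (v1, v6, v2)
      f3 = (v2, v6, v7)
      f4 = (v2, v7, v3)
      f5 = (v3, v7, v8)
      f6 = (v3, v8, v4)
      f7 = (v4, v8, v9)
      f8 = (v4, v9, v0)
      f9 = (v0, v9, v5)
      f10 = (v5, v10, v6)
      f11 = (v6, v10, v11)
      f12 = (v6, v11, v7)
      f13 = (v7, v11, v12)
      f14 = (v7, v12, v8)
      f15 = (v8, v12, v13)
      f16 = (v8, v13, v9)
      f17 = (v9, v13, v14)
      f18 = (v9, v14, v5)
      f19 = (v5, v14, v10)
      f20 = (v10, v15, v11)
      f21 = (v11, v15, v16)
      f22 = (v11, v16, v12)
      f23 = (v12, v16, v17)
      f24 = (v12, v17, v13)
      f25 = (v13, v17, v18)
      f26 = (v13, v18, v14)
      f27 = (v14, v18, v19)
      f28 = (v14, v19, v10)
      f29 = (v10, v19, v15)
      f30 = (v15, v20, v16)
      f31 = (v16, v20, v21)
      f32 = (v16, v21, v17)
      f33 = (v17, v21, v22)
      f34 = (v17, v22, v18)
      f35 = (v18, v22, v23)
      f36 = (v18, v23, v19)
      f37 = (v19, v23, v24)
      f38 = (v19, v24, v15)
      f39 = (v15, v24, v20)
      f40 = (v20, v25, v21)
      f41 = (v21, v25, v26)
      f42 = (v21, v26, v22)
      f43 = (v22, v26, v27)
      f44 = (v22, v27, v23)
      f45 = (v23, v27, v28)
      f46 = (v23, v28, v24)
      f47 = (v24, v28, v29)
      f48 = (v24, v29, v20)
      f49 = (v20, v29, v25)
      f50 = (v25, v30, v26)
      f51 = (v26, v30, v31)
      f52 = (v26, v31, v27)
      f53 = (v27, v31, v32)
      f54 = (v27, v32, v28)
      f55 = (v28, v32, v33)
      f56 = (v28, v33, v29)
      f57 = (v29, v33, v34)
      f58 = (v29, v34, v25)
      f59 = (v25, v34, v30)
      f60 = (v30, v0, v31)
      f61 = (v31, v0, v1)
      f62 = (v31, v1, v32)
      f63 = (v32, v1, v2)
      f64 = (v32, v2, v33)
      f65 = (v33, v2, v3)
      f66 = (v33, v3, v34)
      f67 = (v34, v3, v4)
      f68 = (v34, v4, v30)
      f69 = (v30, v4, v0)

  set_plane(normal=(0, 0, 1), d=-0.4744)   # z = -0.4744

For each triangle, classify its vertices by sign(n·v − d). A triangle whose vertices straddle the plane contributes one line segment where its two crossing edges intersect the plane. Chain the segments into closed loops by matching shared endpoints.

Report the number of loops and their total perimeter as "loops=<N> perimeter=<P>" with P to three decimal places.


loops=2 perimeter=28.537

Straddling triangles (28 of 70):
  (v3,v8,v4) [++-] → (1.33703, 1.19522, -0.4744)–(1.91258, 0, -0.4744)  len=1.3266
  (v4,v8,v9) [-+-] → (1.33703, 1.19522, -0.4744)–(1.1925, 1.49532, -0.4744)  len=0.3331
  (v4,v9,v0) [--+] → (2.12074, 1.38006, -0.4744)–(2.78536, 0, -0.4744)  len=1.5318
  (v0,v9,v5) [+-+] → (2.12074, 1.38006, -0.4744)–(1.73661, 2.17768, -0.4744)  len=0.8853
  (v8,v13,v9) [++-] → (-0.100857, 1.79052, -0.4744)–(1.1925, 1.49532, -0.4744)  len=1.3266
  (v9,v13,v14) [-+-] → (-0.100857, 1.79052, -0.4744)–(-0.425585, 1.86463, -0.4744)  len=0.3331
  (v9,v14,v5) [--+] → (0.243309, 2.51848, -0.4744)–(1.73661, 2.17768, -0.4744)  len=1.5317
  (v5,v14,v10) [+-+] → (0.243309, 2.51848, -0.4744)–(-0.619793, 2.71548, -0.4744)  len=0.8853
  (v13,v18,v14) [++-] → (-1.46275, 1.03749, -0.4744)–(-0.425585, 1.86463, -0.4744)  len=1.3266
  (v14,v18,v19) [-+-] → (-1.46275, 1.03749, -0.4744)–(-1.72316, 0.829821, -0.4744)  len=0.3331
  (v14,v19,v10) [--+] → (-1.81732, 1.76048, -0.4744)–(-0.619793, 2.71548, -0.4744)  len=1.5317
  (v10,v19,v15) [+-+] → (-1.81732, 1.76048, -0.4744)–(-2.50946, 1.20853, -0.4744)  len=0.8853
  (v18,v23,v19) [++-] → (-1.72316, -0.496739, -0.4744)–(-1.72316, 0.829821, -0.4744)  len=1.3266
  (v19,v23,v24) [-+-] → (-1.72316, -0.496739, -0.4744)–(-1.72316, -0.829821, -0.4744)  len=0.3331
  (v19,v24,v15) [--+] → (-2.50946, -0.323196, -0.4744)–(-2.50946, 1.20853, -0.4744)  len=1.5317
  (v15,v24,v20) [+-+] → (-2.50946, -0.323196, -0.4744)–(-2.50946, -1.20853, -0.4744)  len=0.8853
  (v23,v28,v24) [++-] → (-0.685994, -1.65696, -0.4744)–(-1.72316, -0.829821, -0.4744)  len=1.3266
  (v24,v28,v29) [-+-] → (-0.685994, -1.65696, -0.4744)–(-0.425585, -1.86463, -0.4744)  len=0.3331
  (v24,v29,v20) [--+] → (-1.31194, -2.16353, -0.4744)–(-2.50946, -1.20853, -0.4744)  len=1.5317
  (v20,v29,v25) [+-+] → (-1.31194, -2.16353, -0.4744)–(-0.619793, -2.71548, -0.4744)  len=0.8853
  (v28,v33,v29) [++-] → (0.867777, -1.56943, -0.4744)–(-0.425585, -1.86463, -0.4744)  len=1.3266
  (v29,v33,v34) [-+-] → (0.867777, -1.56943, -0.4744)–(1.1925, -1.49532, -0.4744)  len=0.3331
  (v29,v34,v25) [--+] → (0.873509, -2.37468, -0.4744)–(-0.619793, -2.71548, -0.4744)  len=1.5317
  (v25,v34,v30) [+-+] → (0.873509, -2.37468, -0.4744)–(1.73661, -2.17768, -0.4744)  len=0.8853
  (v33,v3,v34) [++-] → (1.76805, -0.300103, -0.4744)–(1.1925, -1.49532, -0.4744)  len=1.3266
  (v34,v3,v4) [-+-] → (1.76805, -0.300103, -0.4744)–(1.91258, 0, -0.4744)  len=0.3331
  (v34,v4,v30) [--+] → (2.40123, -0.79762, -0.4744)–(1.73661, -2.17768, -0.4744)  len=1.5318
  (v30,v4,v0) [+-+] → (2.40123, -0.79762, -0.4744)–(2.78536, 0, -0.4744)  len=0.8853

Chained into 2 loop(s):
  loop 1: 14 segments, perimeter = 11.6177
  loop 2: 14 segments, perimeter = 16.9191
Total perimeter = 28.537


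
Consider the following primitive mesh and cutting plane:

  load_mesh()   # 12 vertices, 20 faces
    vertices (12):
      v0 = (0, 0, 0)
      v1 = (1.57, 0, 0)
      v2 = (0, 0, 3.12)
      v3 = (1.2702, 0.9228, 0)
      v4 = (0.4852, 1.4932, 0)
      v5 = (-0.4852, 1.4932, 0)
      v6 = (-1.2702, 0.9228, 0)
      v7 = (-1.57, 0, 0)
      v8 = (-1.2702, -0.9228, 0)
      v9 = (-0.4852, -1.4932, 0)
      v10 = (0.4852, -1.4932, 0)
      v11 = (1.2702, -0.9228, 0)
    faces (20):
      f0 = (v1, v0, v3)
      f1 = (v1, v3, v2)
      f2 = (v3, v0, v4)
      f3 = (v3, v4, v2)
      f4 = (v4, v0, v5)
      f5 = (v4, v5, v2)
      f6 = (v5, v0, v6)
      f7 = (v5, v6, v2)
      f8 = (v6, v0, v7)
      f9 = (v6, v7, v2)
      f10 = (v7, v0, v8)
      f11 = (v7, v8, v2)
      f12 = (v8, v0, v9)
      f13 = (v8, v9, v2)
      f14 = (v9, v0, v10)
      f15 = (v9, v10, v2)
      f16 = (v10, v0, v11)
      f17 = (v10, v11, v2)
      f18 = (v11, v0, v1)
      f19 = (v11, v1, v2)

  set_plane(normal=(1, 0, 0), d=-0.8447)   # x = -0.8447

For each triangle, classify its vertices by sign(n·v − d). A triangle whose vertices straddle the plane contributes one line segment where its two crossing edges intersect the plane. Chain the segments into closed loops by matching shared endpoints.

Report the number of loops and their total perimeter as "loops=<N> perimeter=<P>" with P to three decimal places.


loops=1 perimeter=6.354

Straddling triangles (8 of 20):
  (v5,v0,v6) [++-] → (-0.8447, 0.613674, 0)–(-0.8447, 1.23198, 0)  len=0.6183
  (v5,v6,v2) [+-+] → (-0.8447, 1.23198, 0)–(-0.8447, 0.613674, 1.04516)  len=1.2144
  (v6,v0,v7) [-+-] → (-0.8447, 0.613674, 0)–(-0.8447, 0, 0)  len=0.6137
  (v6,v7,v2) [--+] → (-0.8447, 0, 1.44136)–(-0.8447, 0.613674, 1.04516)  len=0.7305
  (v7,v0,v8) [-+-] → (-0.8447, 0, 0)–(-0.8447, -0.613674, 0)  len=0.6137
  (v7,v8,v2) [--+] → (-0.8447, -0.613674, 1.04516)–(-0.8447, 0, 1.44136)  len=0.7305
  (v8,v0,v9) [-++] → (-0.8447, -0.613674, 0)–(-0.8447, -1.23198, 0)  len=0.6183
  (v8,v9,v2) [-++] → (-0.8447, -1.23198, 0)–(-0.8447, -0.613674, 1.04516)  len=1.2144

Chained into 1 loop(s):
  loop 1: 8 segments, perimeter = 6.3536
Total perimeter = 6.354


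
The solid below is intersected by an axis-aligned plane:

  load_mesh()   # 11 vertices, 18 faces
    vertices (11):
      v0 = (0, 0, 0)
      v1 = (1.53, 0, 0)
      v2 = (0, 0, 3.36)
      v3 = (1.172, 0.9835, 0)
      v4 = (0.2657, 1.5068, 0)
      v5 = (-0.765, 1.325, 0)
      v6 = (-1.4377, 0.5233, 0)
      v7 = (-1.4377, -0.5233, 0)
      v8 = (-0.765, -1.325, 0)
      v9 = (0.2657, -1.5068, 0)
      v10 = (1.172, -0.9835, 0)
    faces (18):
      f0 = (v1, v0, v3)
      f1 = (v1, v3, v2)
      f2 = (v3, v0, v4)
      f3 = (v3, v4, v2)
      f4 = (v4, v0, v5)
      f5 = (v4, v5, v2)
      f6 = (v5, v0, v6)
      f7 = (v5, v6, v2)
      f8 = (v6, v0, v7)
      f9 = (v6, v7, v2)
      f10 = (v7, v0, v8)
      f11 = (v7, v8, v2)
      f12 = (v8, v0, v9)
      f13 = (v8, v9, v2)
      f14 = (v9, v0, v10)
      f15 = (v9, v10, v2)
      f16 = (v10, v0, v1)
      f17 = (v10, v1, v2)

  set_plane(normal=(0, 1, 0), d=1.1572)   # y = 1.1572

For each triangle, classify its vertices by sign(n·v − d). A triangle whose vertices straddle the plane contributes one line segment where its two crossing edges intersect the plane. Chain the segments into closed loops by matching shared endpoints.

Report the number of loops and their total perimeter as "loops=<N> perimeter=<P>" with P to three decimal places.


loops=1 perimeter=4.232

Straddling triangles (6 of 18):
  (v3,v0,v4) [--+] → (0.204054, 1.1572, 0)–(0.87117, 1.1572, 0)  len=0.6671
  (v3,v4,v2) [-+-] → (0.87117, 1.1572, 0)–(0.204054, 1.1572, 0.77957)  len=1.0260
  (v4,v0,v5) [+-+] → (0.204054, 1.1572, 0)–(-0.668119, 1.1572, 0)  len=0.8722
  (v4,v5,v2) [++-] → (-0.668119, 1.1572, 0.425515)–(0.204054, 1.1572, 0.77957)  len=0.9413
  (v5,v0,v6) [+--] → (-0.668119, 1.1572, 0)–(-0.9058, 1.1572, 0)  len=0.2377
  (v5,v6,v2) [+--] → (-0.9058, 1.1572, 0)–(-0.668119, 1.1572, 0.425515)  len=0.4874

Chained into 1 loop(s):
  loop 1: 6 segments, perimeter = 4.2317
Total perimeter = 4.232


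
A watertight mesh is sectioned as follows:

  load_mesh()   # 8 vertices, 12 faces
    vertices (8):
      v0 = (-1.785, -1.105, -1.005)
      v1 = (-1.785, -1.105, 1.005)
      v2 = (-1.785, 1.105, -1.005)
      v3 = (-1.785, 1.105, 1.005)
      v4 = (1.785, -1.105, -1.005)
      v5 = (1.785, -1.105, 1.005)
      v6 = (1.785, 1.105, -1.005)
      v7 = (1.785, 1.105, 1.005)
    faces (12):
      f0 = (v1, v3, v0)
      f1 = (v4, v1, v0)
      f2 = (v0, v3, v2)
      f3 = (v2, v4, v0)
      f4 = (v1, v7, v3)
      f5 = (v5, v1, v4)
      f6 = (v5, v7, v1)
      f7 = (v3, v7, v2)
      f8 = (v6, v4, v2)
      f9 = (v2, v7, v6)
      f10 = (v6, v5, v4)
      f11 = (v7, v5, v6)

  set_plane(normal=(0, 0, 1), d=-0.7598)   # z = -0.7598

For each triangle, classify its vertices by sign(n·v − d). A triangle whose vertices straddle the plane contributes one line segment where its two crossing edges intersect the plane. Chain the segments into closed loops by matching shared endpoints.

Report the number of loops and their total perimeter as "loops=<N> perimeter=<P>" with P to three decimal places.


loops=1 perimeter=11.560

Straddling triangles (8 of 12):
  (v1,v3,v0) [++-] → (-1.785, -0.835402, -0.7598)–(-1.785, -1.105, -0.7598)  len=0.2696
  (v4,v1,v0) [-+-] → (1.3495, -1.105, -0.7598)–(-1.785, -1.105, -0.7598)  len=3.1345
  (v0,v3,v2) [-+-] → (-1.785, -0.835402, -0.7598)–(-1.785, 1.105, -0.7598)  len=1.9404
  (v5,v1,v4) [++-] → (1.3495, -1.105, -0.7598)–(1.785, -1.105, -0.7598)  len=0.4355
  (v3,v7,v2) [++-] → (-1.3495, 1.105, -0.7598)–(-1.785, 1.105, -0.7598)  len=0.4355
  (v2,v7,v6) [-+-] → (-1.3495, 1.105, -0.7598)–(1.785, 1.105, -0.7598)  len=3.1345
  (v6,v5,v4) [-+-] → (1.785, 0.835402, -0.7598)–(1.785, -1.105, -0.7598)  len=1.9404
  (v7,v5,v6) [++-] → (1.785, 0.835402, -0.7598)–(1.785, 1.105, -0.7598)  len=0.2696

Chained into 1 loop(s):
  loop 1: 8 segments, perimeter = 11.5600
Total perimeter = 11.560


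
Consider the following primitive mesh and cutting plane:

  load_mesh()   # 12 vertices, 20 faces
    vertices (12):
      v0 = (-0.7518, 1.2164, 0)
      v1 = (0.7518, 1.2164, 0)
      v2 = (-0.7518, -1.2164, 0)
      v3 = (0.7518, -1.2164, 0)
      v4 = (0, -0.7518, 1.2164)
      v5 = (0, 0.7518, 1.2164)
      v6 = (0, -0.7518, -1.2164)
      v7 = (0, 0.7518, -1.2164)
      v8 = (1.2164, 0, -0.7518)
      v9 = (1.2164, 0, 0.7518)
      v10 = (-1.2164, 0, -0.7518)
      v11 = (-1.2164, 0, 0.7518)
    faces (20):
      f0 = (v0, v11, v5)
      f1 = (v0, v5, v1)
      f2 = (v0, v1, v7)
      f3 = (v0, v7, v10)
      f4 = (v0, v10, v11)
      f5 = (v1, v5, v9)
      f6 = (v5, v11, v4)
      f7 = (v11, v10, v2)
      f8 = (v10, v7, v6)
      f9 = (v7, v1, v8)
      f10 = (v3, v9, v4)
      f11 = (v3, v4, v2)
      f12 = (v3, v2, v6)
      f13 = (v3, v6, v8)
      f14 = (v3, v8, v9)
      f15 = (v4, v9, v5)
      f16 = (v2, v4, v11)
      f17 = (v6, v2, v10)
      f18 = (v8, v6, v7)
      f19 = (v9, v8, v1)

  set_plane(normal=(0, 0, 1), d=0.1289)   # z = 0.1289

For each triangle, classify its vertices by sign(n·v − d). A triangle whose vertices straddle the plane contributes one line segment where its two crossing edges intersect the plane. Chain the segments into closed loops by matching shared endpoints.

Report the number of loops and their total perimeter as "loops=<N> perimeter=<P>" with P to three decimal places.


Straddling triangles (10 of 20):
  (v0,v11,v5) [-++] → (-0.831458, 1.00784, 0.1289)–(-0.672133, 1.16717, 0.1289)  len=0.2253
  (v0,v5,v1) [-+-] → (-0.672133, 1.16717, 0.1289)–(0.672133, 1.16717, 0.1289)  len=1.3443
  (v0,v10,v11) [--+] → (-1.2164, 0, 0.1289)–(-0.831458, 1.00784, 0.1289)  len=1.0789
  (v1,v5,v9) [-++] → (0.672133, 1.16717, 0.1289)–(0.831458, 1.00784, 0.1289)  len=0.2253
  (v11,v10,v2) [+--] → (-1.2164, 0, 0.1289)–(-0.831458, -1.00784, 0.1289)  len=1.0789
  (v3,v9,v4) [-++] → (0.831458, -1.00784, 0.1289)–(0.672133, -1.16717, 0.1289)  len=0.2253
  (v3,v4,v2) [-+-] → (0.672133, -1.16717, 0.1289)–(-0.672133, -1.16717, 0.1289)  len=1.3443
  (v3,v8,v9) [--+] → (1.2164, 0, 0.1289)–(0.831458, -1.00784, 0.1289)  len=1.0789
  (v2,v4,v11) [-++] → (-0.672133, -1.16717, 0.1289)–(-0.831458, -1.00784, 0.1289)  len=0.2253
  (v9,v8,v1) [+--] → (1.2164, 0, 0.1289)–(0.831458, 1.00784, 0.1289)  len=1.0789

Chained into 1 loop(s):
  loop 1: 10 segments, perimeter = 7.9052
Total perimeter = 7.905

loops=1 perimeter=7.905


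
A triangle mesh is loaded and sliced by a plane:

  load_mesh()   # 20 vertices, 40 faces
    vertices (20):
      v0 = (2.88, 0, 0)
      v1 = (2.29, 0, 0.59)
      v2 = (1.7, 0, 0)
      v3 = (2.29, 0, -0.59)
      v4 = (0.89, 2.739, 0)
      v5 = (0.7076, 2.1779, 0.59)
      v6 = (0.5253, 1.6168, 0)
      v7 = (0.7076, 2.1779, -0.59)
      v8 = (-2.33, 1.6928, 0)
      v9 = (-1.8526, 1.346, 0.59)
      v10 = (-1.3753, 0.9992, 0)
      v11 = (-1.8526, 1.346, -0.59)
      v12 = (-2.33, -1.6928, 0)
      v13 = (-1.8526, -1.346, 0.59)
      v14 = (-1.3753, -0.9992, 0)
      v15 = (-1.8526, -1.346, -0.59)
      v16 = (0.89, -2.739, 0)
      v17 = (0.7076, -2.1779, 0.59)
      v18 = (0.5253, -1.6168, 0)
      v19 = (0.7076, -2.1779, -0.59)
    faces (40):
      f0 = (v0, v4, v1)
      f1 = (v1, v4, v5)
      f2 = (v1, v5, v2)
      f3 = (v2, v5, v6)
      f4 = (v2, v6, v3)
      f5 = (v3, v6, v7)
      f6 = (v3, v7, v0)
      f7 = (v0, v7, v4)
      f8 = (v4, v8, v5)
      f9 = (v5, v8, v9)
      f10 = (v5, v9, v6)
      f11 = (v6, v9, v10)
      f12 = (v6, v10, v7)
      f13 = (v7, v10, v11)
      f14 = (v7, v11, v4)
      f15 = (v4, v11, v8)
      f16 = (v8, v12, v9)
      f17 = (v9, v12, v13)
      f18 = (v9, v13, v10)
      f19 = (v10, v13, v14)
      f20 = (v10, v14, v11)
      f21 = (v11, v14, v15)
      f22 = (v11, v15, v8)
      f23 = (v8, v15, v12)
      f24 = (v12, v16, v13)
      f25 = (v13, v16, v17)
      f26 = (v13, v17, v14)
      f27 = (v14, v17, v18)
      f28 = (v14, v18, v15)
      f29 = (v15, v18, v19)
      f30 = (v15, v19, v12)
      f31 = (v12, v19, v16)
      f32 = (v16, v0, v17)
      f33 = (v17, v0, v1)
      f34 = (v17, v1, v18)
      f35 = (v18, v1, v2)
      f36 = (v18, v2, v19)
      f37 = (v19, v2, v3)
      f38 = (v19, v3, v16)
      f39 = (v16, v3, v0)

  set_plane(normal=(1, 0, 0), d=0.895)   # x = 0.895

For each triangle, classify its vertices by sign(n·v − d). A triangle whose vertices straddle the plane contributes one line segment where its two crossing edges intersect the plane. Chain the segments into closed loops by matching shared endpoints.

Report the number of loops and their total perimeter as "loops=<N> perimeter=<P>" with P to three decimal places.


Straddling triangles (16 of 40):
  (v0,v4,v1) [+-+] → (0.895, 2.73212, 0)–(0.895, 2.72922, 0.00210714)  len=0.0036
  (v1,v4,v5) [+--] → (0.895, 2.72922, 0.00210714)–(0.895, 1.91998, 0.59)  len=1.0002
  (v1,v5,v2) [+-+] → (0.895, 1.91998, 0.59)–(0.895, 1.76664, 0.478587)  len=0.1895
  (v2,v5,v6) [+--] → (0.895, 1.76664, 0.478587)–(0.895, 1.10796, 0)  len=0.8142
  (v2,v6,v3) [+-+] → (0.895, 1.10796, 0)–(0.895, 1.27808, -0.123603)  len=0.2103
  (v3,v6,v7) [+--] → (0.895, 1.27808, -0.123603)–(0.895, 1.91998, -0.59)  len=0.7934
  (v3,v7,v0) [+-+] → (0.895, 1.91998, -0.59)–(0.895, 1.99003, -0.539104)  len=0.0866
  (v0,v7,v4) [+--] → (0.895, 1.99003, -0.539104)–(0.895, 2.73212, 0)  len=0.9172
  (v16,v0,v17) [-+-] → (0.895, -2.73212, 0)–(0.895, -1.99003, 0.539104)  len=0.9172
  (v17,v0,v1) [-++] → (0.895, -1.99003, 0.539104)–(0.895, -1.91998, 0.59)  len=0.0866
  (v17,v1,v18) [-+-] → (0.895, -1.91998, 0.59)–(0.895, -1.27808, 0.123603)  len=0.7934
  (v18,v1,v2) [-++] → (0.895, -1.27808, 0.123603)–(0.895, -1.10796, 0)  len=0.2103
  (v18,v2,v19) [-+-] → (0.895, -1.10796, 0)–(0.895, -1.76664, -0.478587)  len=0.8142
  (v19,v2,v3) [-++] → (0.895, -1.76664, -0.478587)–(0.895, -1.91998, -0.59)  len=0.1895
  (v19,v3,v16) [-+-] → (0.895, -1.91998, -0.59)–(0.895, -2.72922, -0.00210714)  len=1.0002
  (v16,v3,v0) [-++] → (0.895, -2.72922, -0.00210714)–(0.895, -2.73212, 0)  len=0.0036

Chained into 2 loop(s):
  loop 1: 8 segments, perimeter = 4.0151
  loop 2: 8 segments, perimeter = 4.0151
Total perimeter = 8.030

loops=2 perimeter=8.030


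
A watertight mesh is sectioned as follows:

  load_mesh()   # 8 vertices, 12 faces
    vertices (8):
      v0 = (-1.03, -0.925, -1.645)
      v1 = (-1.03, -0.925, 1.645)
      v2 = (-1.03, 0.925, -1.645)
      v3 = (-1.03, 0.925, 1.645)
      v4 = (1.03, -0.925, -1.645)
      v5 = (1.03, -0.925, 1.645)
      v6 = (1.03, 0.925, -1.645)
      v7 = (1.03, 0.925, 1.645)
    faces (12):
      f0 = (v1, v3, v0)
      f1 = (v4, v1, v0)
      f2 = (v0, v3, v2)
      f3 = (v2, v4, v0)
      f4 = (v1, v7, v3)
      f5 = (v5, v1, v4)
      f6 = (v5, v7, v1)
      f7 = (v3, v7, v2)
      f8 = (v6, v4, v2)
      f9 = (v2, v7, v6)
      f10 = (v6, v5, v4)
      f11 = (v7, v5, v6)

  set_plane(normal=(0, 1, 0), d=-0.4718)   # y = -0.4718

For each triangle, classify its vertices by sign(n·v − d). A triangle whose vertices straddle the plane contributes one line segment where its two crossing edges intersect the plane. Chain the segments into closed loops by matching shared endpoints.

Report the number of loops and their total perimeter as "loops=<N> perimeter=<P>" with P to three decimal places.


Straddling triangles (8 of 12):
  (v1,v3,v0) [-+-] → (-1.03, -0.4718, 1.645)–(-1.03, -0.4718, -0.839039)  len=2.4840
  (v0,v3,v2) [-++] → (-1.03, -0.4718, -0.839039)–(-1.03, -0.4718, -1.645)  len=0.8060
  (v2,v4,v0) [+--] → (0.525356, -0.4718, -1.645)–(-1.03, -0.4718, -1.645)  len=1.5554
  (v1,v7,v3) [-++] → (-0.525356, -0.4718, 1.645)–(-1.03, -0.4718, 1.645)  len=0.5046
  (v5,v7,v1) [-+-] → (1.03, -0.4718, 1.645)–(-0.525356, -0.4718, 1.645)  len=1.5554
  (v6,v4,v2) [+-+] → (1.03, -0.4718, -1.645)–(0.525356, -0.4718, -1.645)  len=0.5046
  (v6,v5,v4) [+--] → (1.03, -0.4718, 0.839039)–(1.03, -0.4718, -1.645)  len=2.4840
  (v7,v5,v6) [+-+] → (1.03, -0.4718, 1.645)–(1.03, -0.4718, 0.839039)  len=0.8060

Chained into 1 loop(s):
  loop 1: 8 segments, perimeter = 10.7000
Total perimeter = 10.700

loops=1 perimeter=10.700


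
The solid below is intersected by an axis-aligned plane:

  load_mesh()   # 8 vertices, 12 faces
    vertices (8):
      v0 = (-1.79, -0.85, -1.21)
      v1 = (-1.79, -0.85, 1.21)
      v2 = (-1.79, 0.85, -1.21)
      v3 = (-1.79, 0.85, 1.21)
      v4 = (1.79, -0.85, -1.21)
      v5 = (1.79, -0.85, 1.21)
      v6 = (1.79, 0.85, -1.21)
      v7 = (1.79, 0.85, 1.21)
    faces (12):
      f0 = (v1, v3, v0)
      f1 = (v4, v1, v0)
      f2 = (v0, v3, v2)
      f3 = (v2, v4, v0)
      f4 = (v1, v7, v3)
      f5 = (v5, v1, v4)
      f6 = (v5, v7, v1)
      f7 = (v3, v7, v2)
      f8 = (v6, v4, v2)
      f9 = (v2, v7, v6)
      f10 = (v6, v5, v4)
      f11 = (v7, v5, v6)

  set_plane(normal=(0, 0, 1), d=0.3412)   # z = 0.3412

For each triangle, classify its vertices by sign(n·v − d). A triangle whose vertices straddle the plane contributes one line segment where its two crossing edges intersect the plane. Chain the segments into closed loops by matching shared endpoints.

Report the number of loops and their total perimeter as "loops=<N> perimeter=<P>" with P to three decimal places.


loops=1 perimeter=10.560

Straddling triangles (8 of 12):
  (v1,v3,v0) [++-] → (-1.79, 0.239686, 0.3412)–(-1.79, -0.85, 0.3412)  len=1.0897
  (v4,v1,v0) [-+-] → (-0.50475, -0.85, 0.3412)–(-1.79, -0.85, 0.3412)  len=1.2852
  (v0,v3,v2) [-+-] → (-1.79, 0.239686, 0.3412)–(-1.79, 0.85, 0.3412)  len=0.6103
  (v5,v1,v4) [++-] → (-0.50475, -0.85, 0.3412)–(1.79, -0.85, 0.3412)  len=2.2948
  (v3,v7,v2) [++-] → (0.50475, 0.85, 0.3412)–(-1.79, 0.85, 0.3412)  len=2.2948
  (v2,v7,v6) [-+-] → (0.50475, 0.85, 0.3412)–(1.79, 0.85, 0.3412)  len=1.2852
  (v6,v5,v4) [-+-] → (1.79, -0.239686, 0.3412)–(1.79, -0.85, 0.3412)  len=0.6103
  (v7,v5,v6) [++-] → (1.79, -0.239686, 0.3412)–(1.79, 0.85, 0.3412)  len=1.0897

Chained into 1 loop(s):
  loop 1: 8 segments, perimeter = 10.5600
Total perimeter = 10.560


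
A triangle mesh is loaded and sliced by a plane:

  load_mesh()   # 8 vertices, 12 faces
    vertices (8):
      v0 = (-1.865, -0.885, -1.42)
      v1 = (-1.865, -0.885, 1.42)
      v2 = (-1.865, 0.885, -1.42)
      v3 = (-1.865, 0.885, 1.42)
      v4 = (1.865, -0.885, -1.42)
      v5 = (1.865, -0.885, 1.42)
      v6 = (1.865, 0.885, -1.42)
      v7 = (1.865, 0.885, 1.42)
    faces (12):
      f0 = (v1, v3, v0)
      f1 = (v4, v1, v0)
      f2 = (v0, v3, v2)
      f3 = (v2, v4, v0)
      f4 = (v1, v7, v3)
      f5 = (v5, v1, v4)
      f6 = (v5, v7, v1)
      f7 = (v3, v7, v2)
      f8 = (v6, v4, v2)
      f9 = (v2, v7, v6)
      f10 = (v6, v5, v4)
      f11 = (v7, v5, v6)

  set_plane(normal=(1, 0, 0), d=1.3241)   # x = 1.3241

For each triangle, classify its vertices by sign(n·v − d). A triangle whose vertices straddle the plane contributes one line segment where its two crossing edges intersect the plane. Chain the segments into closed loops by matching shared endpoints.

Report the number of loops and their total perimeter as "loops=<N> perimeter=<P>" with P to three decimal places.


Straddling triangles (8 of 12):
  (v4,v1,v0) [+--] → (1.3241, -0.885, -1.00816)–(1.3241, -0.885, -1.42)  len=0.4118
  (v2,v4,v0) [-+-] → (1.3241, -0.628326, -1.42)–(1.3241, -0.885, -1.42)  len=0.2567
  (v1,v7,v3) [-+-] → (1.3241, 0.628326, 1.42)–(1.3241, 0.885, 1.42)  len=0.2567
  (v5,v1,v4) [+-+] → (1.3241, -0.885, 1.42)–(1.3241, -0.885, -1.00816)  len=2.4282
  (v5,v7,v1) [++-] → (1.3241, 0.628326, 1.42)–(1.3241, -0.885, 1.42)  len=1.5133
  (v3,v7,v2) [-+-] → (1.3241, 0.885, 1.42)–(1.3241, 0.885, 1.00816)  len=0.4118
  (v6,v4,v2) [++-] → (1.3241, -0.628326, -1.42)–(1.3241, 0.885, -1.42)  len=1.5133
  (v2,v7,v6) [-++] → (1.3241, 0.885, 1.00816)–(1.3241, 0.885, -1.42)  len=2.4282

Chained into 1 loop(s):
  loop 1: 8 segments, perimeter = 9.2200
Total perimeter = 9.220

loops=1 perimeter=9.220
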